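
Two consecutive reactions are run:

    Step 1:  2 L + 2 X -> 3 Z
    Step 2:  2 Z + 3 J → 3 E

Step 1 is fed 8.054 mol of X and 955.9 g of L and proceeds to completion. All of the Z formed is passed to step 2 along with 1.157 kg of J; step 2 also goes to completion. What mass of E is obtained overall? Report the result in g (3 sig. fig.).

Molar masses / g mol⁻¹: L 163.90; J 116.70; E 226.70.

Step 1:
n(X) = 8.054 mol
n(L) = 955.9 / 163.90 = 5.832 mol
n/ν for X = 8.054/2 = 4.027
n/ν for L = 5.832/2 = 2.916
Smallest n/ν is L → limiting reagent.
n(Z) produced = (3/2) × 5.832 = 8.748 mol
Step 2:
n(Z) available = 8.748 mol
n(J) = 1.157×1000 / 116.70 = 9.914 mol
n/ν for Z = 8.748/2 = 4.374
n/ν for J = 9.914/3 = 3.305
Smallest n/ν is J → limiting reagent.
n(E) = (3/3) × 9.914 = 9.914 mol
mass = 9.914 × 226.70 = 2248 g

2250 g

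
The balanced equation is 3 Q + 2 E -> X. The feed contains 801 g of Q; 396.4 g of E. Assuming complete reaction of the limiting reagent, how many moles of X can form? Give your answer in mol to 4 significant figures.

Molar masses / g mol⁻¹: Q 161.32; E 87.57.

1.655 mol

n(Q) = 801.0 / 161.32 = 4.965 mol
n(E) = 396.4 / 87.57 = 4.527 mol
n/ν → Q: 1.655, E: 2.264; Q is limiting.
n(X) = (1/3) × 4.965 = 1.655 mol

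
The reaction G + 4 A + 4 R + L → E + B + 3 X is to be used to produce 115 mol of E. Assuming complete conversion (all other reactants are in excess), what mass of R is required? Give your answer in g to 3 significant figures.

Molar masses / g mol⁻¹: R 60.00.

27600 g

n(E) = 115.0 mol
n(R) = (4/1) × 115.0 = 460.0 mol
mass = 460.0 × 60.00 = 27600 g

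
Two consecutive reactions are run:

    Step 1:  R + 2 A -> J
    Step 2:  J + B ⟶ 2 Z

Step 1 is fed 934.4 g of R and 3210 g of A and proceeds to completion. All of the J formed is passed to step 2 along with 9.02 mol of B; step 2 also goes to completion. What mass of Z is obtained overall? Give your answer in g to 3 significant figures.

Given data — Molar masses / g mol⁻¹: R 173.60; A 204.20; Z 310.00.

3340 g

Step 1:
n(R) = 934.4 / 173.60 = 5.382 mol
n(A) = 3210 / 204.20 = 15.72 mol
n/ν for R = 5.382/1 = 5.382
n/ν for A = 15.72/2 = 7.860
Smallest n/ν is R → limiting reagent.
n(J) produced = (1/1) × 5.382 = 5.382 mol
Step 2:
n(J) available = 5.382 mol
n(B) = 9.020 mol
n/ν for J = 5.382/1 = 5.382
n/ν for B = 9.020/1 = 9.020
Smallest n/ν is J → limiting reagent.
n(Z) = (2/1) × 5.382 = 10.76 mol
mass = 10.76 × 310.00 = 3336 g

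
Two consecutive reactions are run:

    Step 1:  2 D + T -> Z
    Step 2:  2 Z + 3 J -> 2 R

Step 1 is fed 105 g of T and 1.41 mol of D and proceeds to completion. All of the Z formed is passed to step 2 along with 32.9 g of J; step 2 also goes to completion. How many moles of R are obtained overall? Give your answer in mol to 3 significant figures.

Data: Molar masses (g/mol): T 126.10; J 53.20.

0.412 mol

Step 1:
n(T) = 105.0 / 126.10 = 0.8327 mol
n(D) = 1.410 mol
n/ν for T = 0.8327/1 = 0.8327
n/ν for D = 1.410/2 = 0.7050
Smallest n/ν is D → limiting reagent.
n(Z) produced = (1/2) × 1.410 = 0.7050 mol
Step 2:
n(Z) available = 0.7050 mol
n(J) = 32.90 / 53.20 = 0.6184 mol
n/ν for Z = 0.7050/2 = 0.3525
n/ν for J = 0.6184/3 = 0.2061
Smallest n/ν is J → limiting reagent.
n(R) = (2/3) × 0.6184 = 0.4123 mol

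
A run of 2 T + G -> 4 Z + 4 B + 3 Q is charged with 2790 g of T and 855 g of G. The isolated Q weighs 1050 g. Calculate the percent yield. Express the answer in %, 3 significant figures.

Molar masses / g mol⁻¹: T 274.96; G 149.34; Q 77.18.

n(T) = 2790 / 274.96 = 10.15 mol
n(G) = 855.0 / 149.34 = 5.725 mol
n/ν → T: 5.075, G: 5.725; T is limiting.
theoretical n(Q) = (3/2) × 10.15 = 15.23 mol → 1175 g
% yield = 1050 / 1175 × 100 = 89.36 %

89.4 %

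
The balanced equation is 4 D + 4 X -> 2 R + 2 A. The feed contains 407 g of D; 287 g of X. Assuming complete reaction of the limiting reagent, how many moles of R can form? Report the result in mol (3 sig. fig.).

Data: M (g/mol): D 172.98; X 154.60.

n(D) = 407.0 / 172.98 = 2.353 mol
n(X) = 287.0 / 154.60 = 1.856 mol
n/ν for D = 2.353/4 = 0.5883
n/ν for X = 1.856/4 = 0.4640
Smallest n/ν is X → limiting reagent.
n(R) = (2/4) × 1.856 = 0.9280 mol

0.928 mol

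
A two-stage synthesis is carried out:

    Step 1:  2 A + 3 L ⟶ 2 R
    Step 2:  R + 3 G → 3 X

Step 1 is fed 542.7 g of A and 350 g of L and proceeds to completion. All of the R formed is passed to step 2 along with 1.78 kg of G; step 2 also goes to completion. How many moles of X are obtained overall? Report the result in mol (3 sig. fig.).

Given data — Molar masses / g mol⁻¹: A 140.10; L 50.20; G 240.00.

7.42 mol

Step 1:
n(A) = 542.7 / 140.10 = 3.874 mol
n(L) = 350.0 / 50.20 = 6.972 mol
n/ν for A = 3.874/2 = 1.937
n/ν for L = 6.972/3 = 2.324
Smallest n/ν is A → limiting reagent.
n(R) produced = (2/2) × 3.874 = 3.874 mol
Step 2:
n(R) available = 3.874 mol
n(G) = 1.780×1000 / 240.00 = 7.417 mol
n/ν for R = 3.874/1 = 3.874
n/ν for G = 7.417/3 = 2.472
Smallest n/ν is G → limiting reagent.
n(X) = (3/3) × 7.417 = 7.417 mol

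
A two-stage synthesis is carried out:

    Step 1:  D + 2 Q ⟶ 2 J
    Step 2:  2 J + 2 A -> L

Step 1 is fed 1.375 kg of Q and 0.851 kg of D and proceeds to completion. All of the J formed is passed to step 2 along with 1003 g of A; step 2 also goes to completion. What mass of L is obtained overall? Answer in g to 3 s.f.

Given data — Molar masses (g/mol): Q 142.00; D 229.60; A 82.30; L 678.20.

Step 1:
n(Q) = 1.375×1000 / 142.00 = 9.683 mol
n(D) = 0.8510×1000 / 229.60 = 3.706 mol
n/ν for Q = 9.683/2 = 4.842
n/ν for D = 3.706/1 = 3.706
Smallest n/ν is D → limiting reagent.
n(J) produced = (2/1) × 3.706 = 7.412 mol
Step 2:
n(J) available = 7.412 mol
n(A) = 1003 / 82.30 = 12.19 mol
n/ν for J = 7.412/2 = 3.706
n/ν for A = 12.19/2 = 6.095
Smallest n/ν is J → limiting reagent.
n(L) = (1/2) × 7.412 = 3.706 mol
mass = 3.706 × 678.20 = 2513 g

2510 g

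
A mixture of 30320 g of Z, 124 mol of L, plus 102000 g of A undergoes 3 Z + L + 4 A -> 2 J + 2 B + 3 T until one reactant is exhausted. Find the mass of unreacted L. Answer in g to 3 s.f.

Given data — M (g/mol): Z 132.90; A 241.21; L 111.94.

n(Z) = 30320 / 132.90 = 228.1 mol
n(L) = 124.0 mol
n(A) = 102000 / 241.21 = 422.9 mol
n/ν → Z: 76.03, L: 124.0, A: 105.7; Z is limiting.
L consumed = (1/3) × 228.1 = 76.03 mol
L remaining = 124.0 − 76.03 = 47.97 mol
mass = 47.97 × 111.94 = 5370 g

5370 g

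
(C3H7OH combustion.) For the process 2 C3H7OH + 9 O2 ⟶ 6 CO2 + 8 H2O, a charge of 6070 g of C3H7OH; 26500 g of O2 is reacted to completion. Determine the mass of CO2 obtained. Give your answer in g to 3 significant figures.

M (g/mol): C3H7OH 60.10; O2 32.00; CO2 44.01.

13300 g

n(C3H7OH) = 6070 / 60.10 = 101.0 mol
n(O2) = 26500 / 32.00 = 828.1 mol
n/ν for C3H7OH = 101.0/2 = 50.50
n/ν for O2 = 828.1/9 = 92.01
Smallest n/ν is C3H7OH → limiting reagent.
n(CO2) = (6/2) × 101.0 = 303.0 mol
mass = 303.0 × 44.01 = 13340 g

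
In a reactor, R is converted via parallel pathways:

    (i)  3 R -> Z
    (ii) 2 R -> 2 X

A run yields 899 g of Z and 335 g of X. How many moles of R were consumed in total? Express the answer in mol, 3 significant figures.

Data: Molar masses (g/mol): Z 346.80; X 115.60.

n(Z) = 899 / 346.80 = 2.592 mol
n(X) = 335 / 115.60 = 2.898 mol
n(R) via (i) = (3/1)×2.592 = 7.776 mol
n(R) via (ii) = (2/2)×2.898 = 2.898 mol
total n(R) = 7.776 + 2.898 = 10.67 mol

10.7 mol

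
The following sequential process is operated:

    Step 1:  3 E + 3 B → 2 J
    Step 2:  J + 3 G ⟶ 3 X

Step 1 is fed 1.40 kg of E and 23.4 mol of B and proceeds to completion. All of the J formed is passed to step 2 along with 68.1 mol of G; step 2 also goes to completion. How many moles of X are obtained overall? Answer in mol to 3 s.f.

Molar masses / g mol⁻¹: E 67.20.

41.7 mol

Step 1:
n(E) = 1.400×1000 / 67.20 = 20.83 mol
n(B) = 23.40 mol
n/ν for E = 20.83/3 = 6.943
n/ν for B = 23.40/3 = 7.800
Smallest n/ν is E → limiting reagent.
n(J) produced = (2/3) × 20.83 = 13.89 mol
Step 2:
n(J) available = 13.89 mol
n(G) = 68.10 mol
n/ν for J = 13.89/1 = 13.89
n/ν for G = 68.10/3 = 22.70
Smallest n/ν is J → limiting reagent.
n(X) = (3/1) × 13.89 = 41.67 mol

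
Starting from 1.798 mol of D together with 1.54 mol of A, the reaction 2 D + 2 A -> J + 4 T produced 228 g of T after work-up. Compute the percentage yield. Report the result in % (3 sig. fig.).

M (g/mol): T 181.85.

40.7 %

n(D) = 1.798 mol
n(A) = 1.540 mol
n/ν → D: 0.8990, A: 0.7700; A is limiting.
theoretical n(T) = (4/2) × 1.540 = 3.080 mol → 560.1 g
% yield = 228 / 560.1 × 100 = 40.71 %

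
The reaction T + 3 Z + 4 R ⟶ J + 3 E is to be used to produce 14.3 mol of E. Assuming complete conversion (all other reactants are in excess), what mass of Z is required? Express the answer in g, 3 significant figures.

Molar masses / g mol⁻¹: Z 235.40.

n(E) = 14.30 mol
n(Z) = (3/3) × 14.30 = 14.30 mol
mass = 14.30 × 235.40 = 3366 g

3370 g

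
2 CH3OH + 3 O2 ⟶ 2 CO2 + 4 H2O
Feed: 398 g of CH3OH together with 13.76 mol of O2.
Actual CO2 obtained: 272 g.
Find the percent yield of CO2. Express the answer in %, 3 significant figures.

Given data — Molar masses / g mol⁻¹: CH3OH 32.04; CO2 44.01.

67.4 %

n(CH3OH) = 398.0 / 32.04 = 12.42 mol
n(O2) = 13.76 mol
n/ν for CH3OH = 12.42/2 = 6.210
n/ν for O2 = 13.76/3 = 4.587
Smallest n/ν is O2 → limiting reagent.
theoretical n(CO2) = (2/3) × 13.76 = 9.173 mol → 403.7 g
% yield = 272 / 403.7 × 100 = 67.38 %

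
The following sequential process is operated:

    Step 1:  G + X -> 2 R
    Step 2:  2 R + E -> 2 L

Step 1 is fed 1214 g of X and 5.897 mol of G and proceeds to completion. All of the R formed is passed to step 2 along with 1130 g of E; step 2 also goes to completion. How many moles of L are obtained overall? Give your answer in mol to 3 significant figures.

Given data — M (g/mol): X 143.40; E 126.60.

11.8 mol

Step 1:
n(X) = 1214 / 143.40 = 8.466 mol
n(G) = 5.897 mol
n/ν for X = 8.466/1 = 8.466
n/ν for G = 5.897/1 = 5.897
Smallest n/ν is G → limiting reagent.
n(R) produced = (2/1) × 5.897 = 11.79 mol
Step 2:
n(R) available = 11.79 mol
n(E) = 1130 / 126.60 = 8.926 mol
n/ν for R = 11.79/2 = 5.895
n/ν for E = 8.926/1 = 8.926
Smallest n/ν is R → limiting reagent.
n(L) = (2/2) × 11.79 = 11.79 mol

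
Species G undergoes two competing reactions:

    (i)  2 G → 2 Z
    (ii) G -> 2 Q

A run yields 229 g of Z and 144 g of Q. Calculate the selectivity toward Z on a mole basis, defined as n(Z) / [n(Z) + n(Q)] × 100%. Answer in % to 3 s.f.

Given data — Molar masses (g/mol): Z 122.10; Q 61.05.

n(Z) = 229 / 122.10 = 1.876 mol
n(Q) = 144 / 61.05 = 2.359 mol
selectivity = 1.876/(1.876+2.359) × 100 = 44.30 %

44.3 %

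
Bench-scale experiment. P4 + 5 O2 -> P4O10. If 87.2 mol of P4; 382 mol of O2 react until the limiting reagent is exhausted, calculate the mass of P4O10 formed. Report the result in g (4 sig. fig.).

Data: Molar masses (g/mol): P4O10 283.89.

n(P4) = 87.20 mol
n(O2) = 382.0 mol
n/ν → P4: 87.20, O2: 76.40; O2 is limiting.
n(P4O10) = (1/5) × 382.0 = 76.40 mol
mass = 76.40 × 283.89 = 21690 g

21690 g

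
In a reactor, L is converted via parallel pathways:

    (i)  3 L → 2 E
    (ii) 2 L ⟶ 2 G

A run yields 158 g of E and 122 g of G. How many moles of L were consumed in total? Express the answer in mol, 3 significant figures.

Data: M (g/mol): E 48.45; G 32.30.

n(E) = 158 / 48.45 = 3.261 mol
n(G) = 122 / 32.30 = 3.777 mol
n(L) via (i) = (3/2)×3.261 = 4.892 mol
n(L) via (ii) = (2/2)×3.777 = 3.777 mol
total n(L) = 4.892 + 3.777 = 8.669 mol

8.67 mol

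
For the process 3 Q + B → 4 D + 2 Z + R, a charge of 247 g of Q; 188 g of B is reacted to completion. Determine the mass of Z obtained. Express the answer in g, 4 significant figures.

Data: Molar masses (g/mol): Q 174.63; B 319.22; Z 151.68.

143.0 g

n(Q) = 247.0 / 174.63 = 1.414 mol
n(B) = 188.0 / 319.22 = 0.5889 mol
n/ν for Q = 1.414/3 = 0.4713
n/ν for B = 0.5889/1 = 0.5889
Smallest n/ν is Q → limiting reagent.
n(Z) = (2/3) × 1.414 = 0.9427 mol
mass = 0.9427 × 151.68 = 143.0 g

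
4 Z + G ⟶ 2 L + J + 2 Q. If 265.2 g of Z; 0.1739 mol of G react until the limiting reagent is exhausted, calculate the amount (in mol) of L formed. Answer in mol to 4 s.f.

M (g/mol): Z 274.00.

0.3478 mol

n(Z) = 265.2 / 274.00 = 0.9679 mol
n(G) = 0.1739 mol
n/ν → Z: 0.2420, G: 0.1739; G is limiting.
n(L) = (2/1) × 0.1739 = 0.3478 mol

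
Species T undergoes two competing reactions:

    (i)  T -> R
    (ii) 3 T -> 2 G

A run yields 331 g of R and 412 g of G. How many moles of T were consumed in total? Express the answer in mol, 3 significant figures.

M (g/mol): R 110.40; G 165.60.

n(R) = 331 / 110.40 = 2.998 mol
n(G) = 412 / 165.60 = 2.488 mol
n(T) via (i) = (1/1)×2.998 = 2.998 mol
n(T) via (ii) = (3/2)×2.488 = 3.732 mol
total n(T) = 2.998 + 3.732 = 6.730 mol

6.73 mol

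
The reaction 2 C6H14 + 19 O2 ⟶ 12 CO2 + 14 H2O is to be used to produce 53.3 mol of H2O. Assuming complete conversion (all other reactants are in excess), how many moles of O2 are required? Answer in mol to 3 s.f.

n(H2O) = 53.30 mol
n(O2) = (19/14) × 53.30 = 72.34 mol

72.3 mol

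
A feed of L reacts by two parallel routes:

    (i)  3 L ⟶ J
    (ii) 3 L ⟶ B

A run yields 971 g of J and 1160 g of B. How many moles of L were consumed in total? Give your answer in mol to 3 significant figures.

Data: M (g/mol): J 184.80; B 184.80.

34.6 mol

n(J) = 971 / 184.80 = 5.254 mol
n(B) = 1160 / 184.80 = 6.277 mol
n(L) via (i) = (3/1)×5.254 = 15.76 mol
n(L) via (ii) = (3/1)×6.277 = 18.83 mol
total n(L) = 15.76 + 18.83 = 34.59 mol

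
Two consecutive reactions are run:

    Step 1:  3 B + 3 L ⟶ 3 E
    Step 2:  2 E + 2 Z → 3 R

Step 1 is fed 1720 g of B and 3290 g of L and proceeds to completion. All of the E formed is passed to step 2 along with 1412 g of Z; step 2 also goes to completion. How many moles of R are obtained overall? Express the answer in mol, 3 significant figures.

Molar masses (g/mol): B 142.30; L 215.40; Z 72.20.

Step 1:
n(B) = 1720 / 142.30 = 12.09 mol
n(L) = 3290 / 215.40 = 15.27 mol
n/ν → B: 4.030, L: 5.090; B is limiting.
n(E) produced = (3/3) × 12.09 = 12.09 mol
Step 2:
n(E) available = 12.09 mol
n(Z) = 1412 / 72.20 = 19.56 mol
n/ν → E: 6.045, Z: 9.780; E is limiting.
n(R) = (3/2) × 12.09 = 18.14 mol

18.1 mol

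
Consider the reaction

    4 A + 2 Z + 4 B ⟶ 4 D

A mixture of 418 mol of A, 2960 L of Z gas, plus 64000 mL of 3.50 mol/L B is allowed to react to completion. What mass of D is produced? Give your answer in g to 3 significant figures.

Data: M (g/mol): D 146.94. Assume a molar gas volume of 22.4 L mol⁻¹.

n(A) = 418.0 mol
n(Z) = 2960 / 22.4 = 132.1 mol
n(B) = 3.50 × 64000/1000 = 224.0 mol
n/ν for A = 418.0/4 = 104.5
n/ν for Z = 132.1/2 = 66.05
n/ν for B = 224.0/4 = 56.00
Smallest n/ν is B → limiting reagent.
n(D) = (4/4) × 224.0 = 224.0 mol
mass = 224.0 × 146.94 = 32910 g

32900 g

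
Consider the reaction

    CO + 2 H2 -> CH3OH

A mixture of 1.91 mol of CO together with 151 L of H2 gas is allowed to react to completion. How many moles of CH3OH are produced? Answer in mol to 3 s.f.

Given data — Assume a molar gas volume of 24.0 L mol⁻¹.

1.91 mol

n(CO) = 1.910 mol
n(H2) = 151.0 / 24.0 = 6.292 mol
n/ν for CO = 1.910/1 = 1.910
n/ν for H2 = 6.292/2 = 3.146
Smallest n/ν is CO → limiting reagent.
n(CH3OH) = (1/1) × 1.910 = 1.910 mol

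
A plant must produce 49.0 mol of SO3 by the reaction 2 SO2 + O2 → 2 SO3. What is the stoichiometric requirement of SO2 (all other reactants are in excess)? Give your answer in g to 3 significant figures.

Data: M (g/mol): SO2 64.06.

3140 g

n(SO3) = 49.00 mol
n(SO2) = (2/2) × 49.00 = 49.00 mol
mass = 49.00 × 64.06 = 3139 g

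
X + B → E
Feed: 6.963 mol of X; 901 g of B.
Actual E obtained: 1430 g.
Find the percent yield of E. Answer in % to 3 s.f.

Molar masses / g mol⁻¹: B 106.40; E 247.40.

83.0 %

n(X) = 6.963 mol
n(B) = 901.0 / 106.40 = 8.468 mol
n/ν for X = 6.963/1 = 6.963
n/ν for B = 8.468/1 = 8.468
Smallest n/ν is X → limiting reagent.
theoretical n(E) = (1/1) × 6.963 = 6.963 mol → 1723 g
% yield = 1430 / 1723 × 100 = 82.99 %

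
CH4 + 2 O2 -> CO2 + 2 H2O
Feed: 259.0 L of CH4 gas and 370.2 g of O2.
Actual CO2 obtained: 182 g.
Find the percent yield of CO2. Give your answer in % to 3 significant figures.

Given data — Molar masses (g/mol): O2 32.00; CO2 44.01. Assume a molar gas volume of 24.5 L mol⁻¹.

n(CH4) = 259.0 / 24.5 = 10.57 mol
n(O2) = 370.2 / 32.00 = 11.57 mol
n/ν for CH4 = 10.57/1 = 10.57
n/ν for O2 = 11.57/2 = 5.785
Smallest n/ν is O2 → limiting reagent.
theoretical n(CO2) = (1/2) × 11.57 = 5.785 mol → 254.6 g
% yield = 182 / 254.6 × 100 = 71.48 %

71.5 %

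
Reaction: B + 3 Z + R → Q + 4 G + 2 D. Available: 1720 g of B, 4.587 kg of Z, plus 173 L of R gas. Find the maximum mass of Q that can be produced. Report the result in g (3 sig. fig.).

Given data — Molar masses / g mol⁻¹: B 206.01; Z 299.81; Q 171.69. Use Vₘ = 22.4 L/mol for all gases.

n(B) = 1720 / 206.01 = 8.349 mol
n(Z) = 4.587×1000 / 299.81 = 15.30 mol
n(R) = 173.0 / 22.4 = 7.723 mol
n/ν → B: 8.349, Z: 5.100, R: 7.723; Z is limiting.
n(Q) = (1/3) × 15.30 = 5.100 mol
mass = 5.100 × 171.69 = 875.6 g

876 g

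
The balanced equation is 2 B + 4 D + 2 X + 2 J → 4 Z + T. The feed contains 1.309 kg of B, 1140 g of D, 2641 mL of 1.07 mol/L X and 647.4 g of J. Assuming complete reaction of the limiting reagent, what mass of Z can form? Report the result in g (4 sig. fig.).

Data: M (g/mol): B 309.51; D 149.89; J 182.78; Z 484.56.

n(B) = 1.309×1000 / 309.51 = 4.229 mol
n(D) = 1140 / 149.89 = 7.606 mol
n(X) = 1.07 × 2641/1000 = 2.826 mol
n(J) = 647.4 / 182.78 = 3.542 mol
n/ν for B = 4.229/2 = 2.115
n/ν for D = 7.606/4 = 1.902
n/ν for X = 2.826/2 = 1.413
n/ν for J = 3.542/2 = 1.771
Smallest n/ν is X → limiting reagent.
n(Z) = (4/2) × 2.826 = 5.652 mol
mass = 5.652 × 484.56 = 2739 g

2739 g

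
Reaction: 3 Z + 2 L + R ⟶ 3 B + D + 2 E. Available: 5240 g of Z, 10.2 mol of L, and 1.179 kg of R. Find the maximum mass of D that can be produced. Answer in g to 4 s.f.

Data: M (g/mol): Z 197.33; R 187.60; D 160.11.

n(Z) = 5240 / 197.33 = 26.55 mol
n(L) = 10.20 mol
n(R) = 1.179×1000 / 187.60 = 6.285 mol
n/ν for Z = 26.55/3 = 8.850
n/ν for L = 10.20/2 = 5.100
n/ν for R = 6.285/1 = 6.285
Smallest n/ν is L → limiting reagent.
n(D) = (1/2) × 10.20 = 5.100 mol
mass = 5.100 × 160.11 = 816.6 g

816.6 g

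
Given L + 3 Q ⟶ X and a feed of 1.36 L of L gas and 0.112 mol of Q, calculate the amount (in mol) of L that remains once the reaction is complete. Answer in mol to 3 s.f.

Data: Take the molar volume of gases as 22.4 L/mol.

n(L) = 1.360 / 22.4 = 0.06071 mol
n(Q) = 0.1120 mol
n/ν for L = 0.06071/1 = 0.06071
n/ν for Q = 0.1120/3 = 0.03733
Smallest n/ν is Q → limiting reagent.
L consumed = (1/3) × 0.1120 = 0.03733 mol
L remaining = 0.06071 − 0.03733 = 0.02338 mol

0.0234 mol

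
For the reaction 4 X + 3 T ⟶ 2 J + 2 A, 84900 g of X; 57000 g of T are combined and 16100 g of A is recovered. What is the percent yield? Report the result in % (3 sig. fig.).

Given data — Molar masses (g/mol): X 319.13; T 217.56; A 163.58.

74.0 %

n(X) = 84900 / 319.13 = 266.0 mol
n(T) = 57000 / 217.56 = 262.0 mol
n/ν for X = 266.0/4 = 66.50
n/ν for T = 262.0/3 = 87.33
Smallest n/ν is X → limiting reagent.
theoretical n(A) = (2/4) × 266.0 = 133.0 mol → 21760 g
% yield = 16100 / 21760 × 100 = 73.99 %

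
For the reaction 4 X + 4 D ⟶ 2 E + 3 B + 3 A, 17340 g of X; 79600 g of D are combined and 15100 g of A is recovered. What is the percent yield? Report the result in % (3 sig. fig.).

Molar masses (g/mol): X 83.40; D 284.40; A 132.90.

72.9 %

n(X) = 17340 / 83.40 = 207.9 mol
n(D) = 79600 / 284.40 = 279.9 mol
n/ν for X = 207.9/4 = 51.98
n/ν for D = 279.9/4 = 69.98
Smallest n/ν is X → limiting reagent.
theoretical n(A) = (3/4) × 207.9 = 155.9 mol → 20720 g
% yield = 15100 / 20720 × 100 = 72.88 %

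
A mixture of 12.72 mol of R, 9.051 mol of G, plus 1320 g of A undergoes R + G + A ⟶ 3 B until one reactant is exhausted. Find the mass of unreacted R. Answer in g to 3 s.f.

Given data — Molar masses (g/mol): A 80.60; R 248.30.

n(R) = 12.72 mol
n(G) = 9.051 mol
n(A) = 1320 / 80.60 = 16.38 mol
n/ν → R: 12.72, G: 9.051, A: 16.38; G is limiting.
R consumed = (1/1) × 9.051 = 9.051 mol
R remaining = 12.72 − 9.051 = 3.669 mol
mass = 3.669 × 248.30 = 911.0 g

911 g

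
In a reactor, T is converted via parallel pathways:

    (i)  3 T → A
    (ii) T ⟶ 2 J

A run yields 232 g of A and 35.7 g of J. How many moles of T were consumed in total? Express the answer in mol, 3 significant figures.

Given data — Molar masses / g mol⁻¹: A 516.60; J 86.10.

n(A) = 232 / 516.60 = 0.4491 mol
n(J) = 35.7 / 86.10 = 0.4146 mol
n(T) via (i) = (3/1)×0.4491 = 1.347 mol
n(T) via (ii) = (1/2)×0.4146 = 0.2073 mol
total n(T) = 1.347 + 0.2073 = 1.554 mol

1.55 mol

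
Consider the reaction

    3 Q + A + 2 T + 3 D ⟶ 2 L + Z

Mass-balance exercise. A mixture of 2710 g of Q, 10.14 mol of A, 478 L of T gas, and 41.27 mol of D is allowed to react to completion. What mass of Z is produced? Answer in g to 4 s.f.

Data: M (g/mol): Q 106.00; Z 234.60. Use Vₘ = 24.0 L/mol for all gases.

1999 g

n(Q) = 2710 / 106.00 = 25.57 mol
n(A) = 10.14 mol
n(T) = 478.0 / 24.0 = 19.92 mol
n(D) = 41.27 mol
n/ν → Q: 8.523, A: 10.14, T: 9.960, D: 13.76; Q is limiting.
n(Z) = (1/3) × 25.57 = 8.523 mol
mass = 8.523 × 234.60 = 1999 g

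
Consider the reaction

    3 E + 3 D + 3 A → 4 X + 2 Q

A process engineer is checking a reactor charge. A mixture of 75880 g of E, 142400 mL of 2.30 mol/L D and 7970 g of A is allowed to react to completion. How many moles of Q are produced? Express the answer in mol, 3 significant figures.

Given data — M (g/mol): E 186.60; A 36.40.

146 mol

n(E) = 75880 / 186.60 = 406.6 mol
n(D) = 2.30 × 142400/1000 = 327.5 mol
n(A) = 7970 / 36.40 = 219.0 mol
n/ν → E: 135.5, D: 109.2, A: 73.00; A is limiting.
n(Q) = (2/3) × 219.0 = 146.0 mol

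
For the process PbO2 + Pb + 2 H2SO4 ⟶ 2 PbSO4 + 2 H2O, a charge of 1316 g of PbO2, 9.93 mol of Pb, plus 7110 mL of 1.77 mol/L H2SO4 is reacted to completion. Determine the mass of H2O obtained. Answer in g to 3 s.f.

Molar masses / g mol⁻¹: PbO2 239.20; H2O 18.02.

198 g

n(PbO2) = 1316 / 239.20 = 5.502 mol
n(Pb) = 9.930 mol
n(H2SO4) = 1.77 × 7110/1000 = 12.58 mol
n/ν → PbO2: 5.502, Pb: 9.930, H2SO4: 6.290; PbO2 is limiting.
n(H2O) = (2/1) × 5.502 = 11.00 mol
mass = 11.00 × 18.02 = 198.2 g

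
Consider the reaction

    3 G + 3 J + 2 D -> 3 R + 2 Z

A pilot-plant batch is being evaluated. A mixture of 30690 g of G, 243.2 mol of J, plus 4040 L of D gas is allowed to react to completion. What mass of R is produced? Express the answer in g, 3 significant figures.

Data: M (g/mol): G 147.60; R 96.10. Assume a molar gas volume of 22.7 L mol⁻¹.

20000 g

n(G) = 30690 / 147.60 = 207.9 mol
n(J) = 243.2 mol
n(D) = 4040 / 22.7 = 178.0 mol
n/ν for G = 207.9/3 = 69.30
n/ν for J = 243.2/3 = 81.07
n/ν for D = 178.0/2 = 89.00
Smallest n/ν is G → limiting reagent.
n(R) = (3/3) × 207.9 = 207.9 mol
mass = 207.9 × 96.10 = 19980 g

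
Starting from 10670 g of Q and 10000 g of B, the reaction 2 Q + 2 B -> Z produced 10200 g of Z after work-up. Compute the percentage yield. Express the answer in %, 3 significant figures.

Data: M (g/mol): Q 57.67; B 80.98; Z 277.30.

59.6 %

n(Q) = 10670 / 57.67 = 185.0 mol
n(B) = 10000 / 80.98 = 123.5 mol
n/ν → Q: 92.50, B: 61.75; B is limiting.
theoretical n(Z) = (1/2) × 123.5 = 61.75 mol → 17120 g
% yield = 10200 / 17120 × 100 = 59.58 %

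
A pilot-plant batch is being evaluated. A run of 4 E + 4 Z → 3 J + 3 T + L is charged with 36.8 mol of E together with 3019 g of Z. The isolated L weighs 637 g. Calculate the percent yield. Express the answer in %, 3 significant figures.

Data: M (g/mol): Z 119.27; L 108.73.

n(E) = 36.80 mol
n(Z) = 3019 / 119.27 = 25.31 mol
n/ν for E = 36.80/4 = 9.200
n/ν for Z = 25.31/4 = 6.328
Smallest n/ν is Z → limiting reagent.
theoretical n(L) = (1/4) × 25.31 = 6.328 mol → 688.0 g
% yield = 637 / 688.0 × 100 = 92.59 %

92.6 %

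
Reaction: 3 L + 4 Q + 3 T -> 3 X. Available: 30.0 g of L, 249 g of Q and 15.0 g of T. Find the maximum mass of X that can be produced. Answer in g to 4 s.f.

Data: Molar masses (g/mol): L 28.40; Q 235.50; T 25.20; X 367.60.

n(L) = 30.00 / 28.40 = 1.056 mol
n(Q) = 249.0 / 235.50 = 1.057 mol
n(T) = 15.00 / 25.20 = 0.5952 mol
n/ν for L = 1.056/3 = 0.3520
n/ν for Q = 1.057/4 = 0.2643
n/ν for T = 0.5952/3 = 0.1984
Smallest n/ν is T → limiting reagent.
n(X) = (3/3) × 0.5952 = 0.5952 mol
mass = 0.5952 × 367.60 = 218.8 g

218.8 g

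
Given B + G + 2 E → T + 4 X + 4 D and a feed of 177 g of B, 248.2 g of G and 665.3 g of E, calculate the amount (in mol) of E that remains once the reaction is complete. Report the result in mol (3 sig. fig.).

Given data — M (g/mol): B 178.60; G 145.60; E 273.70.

0.449 mol

n(B) = 177.0 / 178.60 = 0.9910 mol
n(G) = 248.2 / 145.60 = 1.705 mol
n(E) = 665.3 / 273.70 = 2.431 mol
n/ν for B = 0.9910/1 = 0.9910
n/ν for G = 1.705/1 = 1.705
n/ν for E = 2.431/2 = 1.216
Smallest n/ν is B → limiting reagent.
E consumed = (2/1) × 0.9910 = 1.982 mol
E remaining = 2.431 − 1.982 = 0.4490 mol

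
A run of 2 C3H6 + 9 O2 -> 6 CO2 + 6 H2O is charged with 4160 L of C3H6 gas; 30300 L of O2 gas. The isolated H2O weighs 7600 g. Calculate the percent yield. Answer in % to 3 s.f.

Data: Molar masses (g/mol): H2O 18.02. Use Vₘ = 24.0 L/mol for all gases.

n(C3H6) = 4160 / 24.0 = 173.3 mol
n(O2) = 30300 / 24.0 = 1263 mol
n/ν for C3H6 = 173.3/2 = 86.65
n/ν for O2 = 1263/9 = 140.3
Smallest n/ν is C3H6 → limiting reagent.
theoretical n(H2O) = (6/2) × 173.3 = 519.9 mol → 9369 g
% yield = 7600 / 9369 × 100 = 81.12 %

81.1 %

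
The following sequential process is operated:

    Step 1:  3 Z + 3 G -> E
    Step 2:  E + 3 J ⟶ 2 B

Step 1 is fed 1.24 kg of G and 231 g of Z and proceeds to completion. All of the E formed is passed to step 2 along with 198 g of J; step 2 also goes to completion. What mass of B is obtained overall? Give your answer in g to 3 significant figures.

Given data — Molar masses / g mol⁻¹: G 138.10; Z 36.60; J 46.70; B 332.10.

Step 1:
n(G) = 1.240×1000 / 138.10 = 8.979 mol
n(Z) = 231.0 / 36.60 = 6.311 mol
n/ν → G: 2.993, Z: 2.104; Z is limiting.
n(E) produced = (1/3) × 6.311 = 2.104 mol
Step 2:
n(E) available = 2.104 mol
n(J) = 198.0 / 46.70 = 4.240 mol
n/ν → E: 2.104, J: 1.413; J is limiting.
n(B) = (2/3) × 4.240 = 2.827 mol
mass = 2.827 × 332.10 = 938.8 g

939 g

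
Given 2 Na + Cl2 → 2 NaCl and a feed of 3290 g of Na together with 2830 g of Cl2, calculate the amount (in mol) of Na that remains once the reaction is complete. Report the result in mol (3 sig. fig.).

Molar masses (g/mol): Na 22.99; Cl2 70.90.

n(Na) = 3290 / 22.99 = 143.1 mol
n(Cl2) = 2830 / 70.90 = 39.92 mol
n/ν for Na = 143.1/2 = 71.55
n/ν for Cl2 = 39.92/1 = 39.92
Smallest n/ν is Cl2 → limiting reagent.
Na consumed = (2/1) × 39.92 = 79.84 mol
Na remaining = 143.1 − 79.84 = 63.26 mol

63.3 mol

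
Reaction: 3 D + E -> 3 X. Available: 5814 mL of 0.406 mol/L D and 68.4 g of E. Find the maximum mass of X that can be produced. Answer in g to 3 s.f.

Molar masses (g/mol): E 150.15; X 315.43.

n(D) = 0.406 × 5814/1000 = 2.360 mol
n(E) = 68.40 / 150.15 = 0.4555 mol
n/ν for D = 2.360/3 = 0.7867
n/ν for E = 0.4555/1 = 0.4555
Smallest n/ν is E → limiting reagent.
n(X) = (3/1) × 0.4555 = 1.367 mol
mass = 1.367 × 315.43 = 431.2 g

431 g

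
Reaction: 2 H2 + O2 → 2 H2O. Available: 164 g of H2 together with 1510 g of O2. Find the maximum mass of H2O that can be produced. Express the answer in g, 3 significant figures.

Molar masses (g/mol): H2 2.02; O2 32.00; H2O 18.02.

1460 g

n(H2) = 164.0 / 2.02 = 81.19 mol
n(O2) = 1510 / 32.00 = 47.19 mol
n/ν → H2: 40.60, O2: 47.19; H2 is limiting.
n(H2O) = (2/2) × 81.19 = 81.19 mol
mass = 81.19 × 18.02 = 1463 g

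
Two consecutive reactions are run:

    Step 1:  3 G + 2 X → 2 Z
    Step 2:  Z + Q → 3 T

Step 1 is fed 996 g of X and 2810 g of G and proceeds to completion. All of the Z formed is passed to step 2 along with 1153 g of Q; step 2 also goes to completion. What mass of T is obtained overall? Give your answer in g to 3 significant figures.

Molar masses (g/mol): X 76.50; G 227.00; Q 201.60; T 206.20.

3540 g

Step 1:
n(X) = 996.0 / 76.50 = 13.02 mol
n(G) = 2810 / 227.00 = 12.38 mol
n/ν → X: 6.510, G: 4.127; G is limiting.
n(Z) produced = (2/3) × 12.38 = 8.253 mol
Step 2:
n(Z) available = 8.253 mol
n(Q) = 1153 / 201.60 = 5.719 mol
n/ν → Z: 8.253, Q: 5.719; Q is limiting.
n(T) = (3/1) × 5.719 = 17.16 mol
mass = 17.16 × 206.20 = 3538 g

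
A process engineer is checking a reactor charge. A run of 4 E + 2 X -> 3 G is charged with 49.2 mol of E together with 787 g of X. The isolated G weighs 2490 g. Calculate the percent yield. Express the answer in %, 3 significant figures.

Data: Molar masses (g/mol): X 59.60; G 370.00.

n(E) = 49.20 mol
n(X) = 787.0 / 59.60 = 13.20 mol
n/ν for E = 49.20/4 = 12.30
n/ν for X = 13.20/2 = 6.600
Smallest n/ν is X → limiting reagent.
theoretical n(G) = (3/2) × 13.20 = 19.80 mol → 7326 g
% yield = 2490 / 7326 × 100 = 33.99 %

34.0 %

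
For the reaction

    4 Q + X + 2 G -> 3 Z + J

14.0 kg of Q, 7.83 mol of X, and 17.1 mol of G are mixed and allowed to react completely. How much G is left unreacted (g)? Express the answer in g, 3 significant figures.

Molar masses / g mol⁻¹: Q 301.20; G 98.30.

142 g

n(Q) = 14.00×1000 / 301.20 = 46.48 mol
n(X) = 7.830 mol
n(G) = 17.10 mol
n/ν for Q = 46.48/4 = 11.62
n/ν for X = 7.830/1 = 7.830
n/ν for G = 17.10/2 = 8.550
Smallest n/ν is X → limiting reagent.
G consumed = (2/1) × 7.830 = 15.66 mol
G remaining = 17.10 − 15.66 = 1.440 mol
mass = 1.440 × 98.30 = 141.6 g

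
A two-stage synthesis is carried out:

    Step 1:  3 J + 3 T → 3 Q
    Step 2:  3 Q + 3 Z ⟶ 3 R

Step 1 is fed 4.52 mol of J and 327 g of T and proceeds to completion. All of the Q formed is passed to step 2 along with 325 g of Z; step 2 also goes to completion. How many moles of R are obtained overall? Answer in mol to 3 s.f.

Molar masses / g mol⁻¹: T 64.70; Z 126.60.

2.57 mol

Step 1:
n(J) = 4.520 mol
n(T) = 327.0 / 64.70 = 5.054 mol
n/ν for J = 4.520/3 = 1.507
n/ν for T = 5.054/3 = 1.685
Smallest n/ν is J → limiting reagent.
n(Q) produced = (3/3) × 4.520 = 4.520 mol
Step 2:
n(Q) available = 4.520 mol
n(Z) = 325.0 / 126.60 = 2.567 mol
n/ν for Q = 4.520/3 = 1.507
n/ν for Z = 2.567/3 = 0.8557
Smallest n/ν is Z → limiting reagent.
n(R) = (3/3) × 2.567 = 2.567 mol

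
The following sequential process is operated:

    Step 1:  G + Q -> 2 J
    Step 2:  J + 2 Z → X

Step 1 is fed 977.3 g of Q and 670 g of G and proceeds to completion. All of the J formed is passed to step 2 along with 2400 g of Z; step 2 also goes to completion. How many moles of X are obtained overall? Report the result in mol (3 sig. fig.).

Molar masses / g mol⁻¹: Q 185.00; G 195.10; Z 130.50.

6.87 mol

Step 1:
n(Q) = 977.3 / 185.00 = 5.283 mol
n(G) = 670.0 / 195.10 = 3.434 mol
n/ν for Q = 5.283/1 = 5.283
n/ν for G = 3.434/1 = 3.434
Smallest n/ν is G → limiting reagent.
n(J) produced = (2/1) × 3.434 = 6.868 mol
Step 2:
n(J) available = 6.868 mol
n(Z) = 2400 / 130.50 = 18.39 mol
n/ν for J = 6.868/1 = 6.868
n/ν for Z = 18.39/2 = 9.195
Smallest n/ν is J → limiting reagent.
n(X) = (1/1) × 6.868 = 6.868 mol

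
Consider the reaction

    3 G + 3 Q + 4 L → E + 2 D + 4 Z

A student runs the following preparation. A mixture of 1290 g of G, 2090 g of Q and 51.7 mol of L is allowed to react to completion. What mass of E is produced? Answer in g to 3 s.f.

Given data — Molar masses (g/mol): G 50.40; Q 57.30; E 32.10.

274 g

n(G) = 1290 / 50.40 = 25.60 mol
n(Q) = 2090 / 57.30 = 36.47 mol
n(L) = 51.70 mol
n/ν → G: 8.533, Q: 12.16, L: 12.93; G is limiting.
n(E) = (1/3) × 25.60 = 8.533 mol
mass = 8.533 × 32.10 = 273.9 g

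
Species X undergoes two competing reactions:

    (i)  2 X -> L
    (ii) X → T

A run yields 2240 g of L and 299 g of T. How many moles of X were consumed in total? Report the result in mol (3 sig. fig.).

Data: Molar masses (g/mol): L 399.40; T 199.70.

n(L) = 2240 / 399.40 = 5.608 mol
n(T) = 299 / 199.70 = 1.497 mol
n(X) via (i) = (2/1)×5.608 = 11.22 mol
n(X) via (ii) = (1/1)×1.497 = 1.497 mol
total n(X) = 11.22 + 1.497 = 12.72 mol

12.7 mol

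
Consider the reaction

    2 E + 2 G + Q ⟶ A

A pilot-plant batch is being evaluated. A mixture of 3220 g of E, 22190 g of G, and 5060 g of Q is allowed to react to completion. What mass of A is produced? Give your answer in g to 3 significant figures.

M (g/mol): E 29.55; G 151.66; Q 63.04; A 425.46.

23200 g

n(E) = 3220 / 29.55 = 109.0 mol
n(G) = 22190 / 151.66 = 146.3 mol
n(Q) = 5060 / 63.04 = 80.27 mol
n/ν for E = 109.0/2 = 54.50
n/ν for G = 146.3/2 = 73.15
n/ν for Q = 80.27/1 = 80.27
Smallest n/ν is E → limiting reagent.
n(A) = (1/2) × 109.0 = 54.50 mol
mass = 54.50 × 425.46 = 23190 g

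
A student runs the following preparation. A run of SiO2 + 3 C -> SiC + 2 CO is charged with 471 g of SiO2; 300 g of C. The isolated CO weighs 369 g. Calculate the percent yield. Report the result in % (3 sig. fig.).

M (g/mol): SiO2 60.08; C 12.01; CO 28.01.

n(SiO2) = 471.0 / 60.08 = 7.840 mol
n(C) = 300.0 / 12.01 = 24.98 mol
n/ν for SiO2 = 7.840/1 = 7.840
n/ν for C = 24.98/3 = 8.327
Smallest n/ν is SiO2 → limiting reagent.
theoretical n(CO) = (2/1) × 7.840 = 15.68 mol → 439.2 g
% yield = 369 / 439.2 × 100 = 84.02 %

84.0 %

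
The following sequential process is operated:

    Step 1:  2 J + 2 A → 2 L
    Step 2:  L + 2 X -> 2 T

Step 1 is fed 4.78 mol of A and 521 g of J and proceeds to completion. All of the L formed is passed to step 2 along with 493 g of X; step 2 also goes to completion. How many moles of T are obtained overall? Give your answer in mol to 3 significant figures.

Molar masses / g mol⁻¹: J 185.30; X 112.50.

4.38 mol

Step 1:
n(A) = 4.780 mol
n(J) = 521.0 / 185.30 = 2.812 mol
n/ν for A = 4.780/2 = 2.390
n/ν for J = 2.812/2 = 1.406
Smallest n/ν is J → limiting reagent.
n(L) produced = (2/2) × 2.812 = 2.812 mol
Step 2:
n(L) available = 2.812 mol
n(X) = 493.0 / 112.50 = 4.382 mol
n/ν for L = 2.812/1 = 2.812
n/ν for X = 4.382/2 = 2.191
Smallest n/ν is X → limiting reagent.
n(T) = (2/2) × 4.382 = 4.382 mol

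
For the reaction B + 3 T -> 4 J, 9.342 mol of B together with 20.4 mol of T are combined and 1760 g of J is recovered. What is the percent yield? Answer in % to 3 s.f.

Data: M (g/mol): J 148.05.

43.7 %

n(B) = 9.342 mol
n(T) = 20.40 mol
n/ν for B = 9.342/1 = 9.342
n/ν for T = 20.40/3 = 6.800
Smallest n/ν is T → limiting reagent.
theoretical n(J) = (4/3) × 20.40 = 27.20 mol → 4027 g
% yield = 1760 / 4027 × 100 = 43.70 %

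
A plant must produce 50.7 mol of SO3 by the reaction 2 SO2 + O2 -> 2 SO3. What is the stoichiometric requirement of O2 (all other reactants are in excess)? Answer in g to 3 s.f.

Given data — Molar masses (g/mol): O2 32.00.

n(SO3) = 50.70 mol
n(O2) = (1/2) × 50.70 = 25.35 mol
mass = 25.35 × 32.00 = 811.2 g

811 g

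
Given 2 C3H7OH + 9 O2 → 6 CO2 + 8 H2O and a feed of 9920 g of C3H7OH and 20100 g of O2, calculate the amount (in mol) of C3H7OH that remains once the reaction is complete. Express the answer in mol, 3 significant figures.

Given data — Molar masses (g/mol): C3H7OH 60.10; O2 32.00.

n(C3H7OH) = 9920 / 60.10 = 165.1 mol
n(O2) = 20100 / 32.00 = 628.1 mol
n/ν for C3H7OH = 165.1/2 = 82.55
n/ν for O2 = 628.1/9 = 69.79
Smallest n/ν is O2 → limiting reagent.
C3H7OH consumed = (2/9) × 628.1 = 139.6 mol
C3H7OH remaining = 165.1 − 139.6 = 25.50 mol

25.5 mol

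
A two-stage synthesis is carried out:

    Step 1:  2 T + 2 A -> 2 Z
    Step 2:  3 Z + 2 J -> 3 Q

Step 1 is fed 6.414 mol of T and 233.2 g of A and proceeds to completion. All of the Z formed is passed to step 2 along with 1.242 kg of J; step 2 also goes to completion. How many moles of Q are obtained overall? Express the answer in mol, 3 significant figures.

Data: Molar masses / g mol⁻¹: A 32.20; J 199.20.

6.41 mol

Step 1:
n(T) = 6.414 mol
n(A) = 233.2 / 32.20 = 7.242 mol
n/ν for T = 6.414/2 = 3.207
n/ν for A = 7.242/2 = 3.621
Smallest n/ν is T → limiting reagent.
n(Z) produced = (2/2) × 6.414 = 6.414 mol
Step 2:
n(Z) available = 6.414 mol
n(J) = 1.242×1000 / 199.20 = 6.235 mol
n/ν for Z = 6.414/3 = 2.138
n/ν for J = 6.235/2 = 3.118
Smallest n/ν is Z → limiting reagent.
n(Q) = (3/3) × 6.414 = 6.414 mol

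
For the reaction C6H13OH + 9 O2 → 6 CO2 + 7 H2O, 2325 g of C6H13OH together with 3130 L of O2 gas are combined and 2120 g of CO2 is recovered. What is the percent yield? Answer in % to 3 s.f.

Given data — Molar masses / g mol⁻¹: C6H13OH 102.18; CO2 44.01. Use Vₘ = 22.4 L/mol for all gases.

51.7 %

n(C6H13OH) = 2325 / 102.18 = 22.75 mol
n(O2) = 3130 / 22.4 = 139.7 mol
n/ν for C6H13OH = 22.75/1 = 22.75
n/ν for O2 = 139.7/9 = 15.52
Smallest n/ν is O2 → limiting reagent.
theoretical n(CO2) = (6/9) × 139.7 = 93.13 mol → 4099 g
% yield = 2120 / 4099 × 100 = 51.72 %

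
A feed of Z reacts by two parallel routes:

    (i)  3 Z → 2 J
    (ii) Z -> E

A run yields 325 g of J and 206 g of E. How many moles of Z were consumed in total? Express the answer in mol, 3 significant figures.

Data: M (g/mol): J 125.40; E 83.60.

n(J) = 325 / 125.40 = 2.592 mol
n(E) = 206 / 83.60 = 2.464 mol
n(Z) via (i) = (3/2)×2.592 = 3.888 mol
n(Z) via (ii) = (1/1)×2.464 = 2.464 mol
total n(Z) = 3.888 + 2.464 = 6.352 mol

6.35 mol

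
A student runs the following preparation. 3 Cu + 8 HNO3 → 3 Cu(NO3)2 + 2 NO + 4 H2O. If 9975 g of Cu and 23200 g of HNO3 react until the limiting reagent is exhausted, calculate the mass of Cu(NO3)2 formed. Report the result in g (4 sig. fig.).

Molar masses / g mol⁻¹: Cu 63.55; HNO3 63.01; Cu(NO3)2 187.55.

25900 g

n(Cu) = 9975 / 63.55 = 157.0 mol
n(HNO3) = 23200 / 63.01 = 368.2 mol
n/ν for Cu = 157.0/3 = 52.33
n/ν for HNO3 = 368.2/8 = 46.03
Smallest n/ν is HNO3 → limiting reagent.
n(Cu(NO3)2) = (3/8) × 368.2 = 138.1 mol
mass = 138.1 × 187.55 = 25900 g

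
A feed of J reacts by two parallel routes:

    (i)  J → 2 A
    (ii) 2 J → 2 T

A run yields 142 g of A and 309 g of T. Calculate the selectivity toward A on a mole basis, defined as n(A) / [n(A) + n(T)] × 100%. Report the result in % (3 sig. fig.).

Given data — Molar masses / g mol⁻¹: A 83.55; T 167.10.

47.9 %

n(A) = 142 / 83.55 = 1.700 mol
n(T) = 309 / 167.10 = 1.849 mol
selectivity = 1.700/(1.700+1.849) × 100 = 47.90 %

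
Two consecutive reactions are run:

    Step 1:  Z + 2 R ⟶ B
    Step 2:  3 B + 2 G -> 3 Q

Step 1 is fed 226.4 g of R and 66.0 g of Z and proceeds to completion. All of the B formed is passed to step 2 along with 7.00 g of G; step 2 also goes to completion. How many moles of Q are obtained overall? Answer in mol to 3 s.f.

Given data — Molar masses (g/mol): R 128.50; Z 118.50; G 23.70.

Step 1:
n(R) = 226.4 / 128.50 = 1.762 mol
n(Z) = 66.00 / 118.50 = 0.5570 mol
n/ν for R = 1.762/2 = 0.8810
n/ν for Z = 0.5570/1 = 0.5570
Smallest n/ν is Z → limiting reagent.
n(B) produced = (1/1) × 0.5570 = 0.5570 mol
Step 2:
n(B) available = 0.5570 mol
n(G) = 7.000 / 23.70 = 0.2954 mol
n/ν for B = 0.5570/3 = 0.1857
n/ν for G = 0.2954/2 = 0.1477
Smallest n/ν is G → limiting reagent.
n(Q) = (3/2) × 0.2954 = 0.4431 mol

0.443 mol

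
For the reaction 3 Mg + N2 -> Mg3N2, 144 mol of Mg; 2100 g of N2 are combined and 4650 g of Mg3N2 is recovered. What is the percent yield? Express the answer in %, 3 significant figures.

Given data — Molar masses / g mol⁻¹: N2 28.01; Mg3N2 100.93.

n(Mg) = 144.0 mol
n(N2) = 2100 / 28.01 = 74.97 mol
n/ν for Mg = 144.0/3 = 48.00
n/ν for N2 = 74.97/1 = 74.97
Smallest n/ν is Mg → limiting reagent.
theoretical n(Mg3N2) = (1/3) × 144.0 = 48.00 mol → 4845 g
% yield = 4650 / 4845 × 100 = 95.98 %

96.0 %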